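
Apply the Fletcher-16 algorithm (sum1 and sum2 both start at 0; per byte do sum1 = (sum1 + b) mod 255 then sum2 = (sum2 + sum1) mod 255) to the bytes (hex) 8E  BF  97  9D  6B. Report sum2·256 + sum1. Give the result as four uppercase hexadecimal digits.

Running sums (mod 255):
  after byte 0 (8E): sum1=142, sum2=142
  after byte 1 (BF): sum1=78, sum2=220
  after byte 2 (97): sum1=229, sum2=194
  after byte 3 (9D): sum1=131, sum2=70
  after byte 4 (6B): sum1=238, sum2=53
Checksum = sum2·256 + sum1 = 53·256 + 238 = 13806 = 0x35EE.

35EE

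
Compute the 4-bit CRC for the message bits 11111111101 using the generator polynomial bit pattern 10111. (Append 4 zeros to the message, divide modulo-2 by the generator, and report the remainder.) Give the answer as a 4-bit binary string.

Append 4 zeros: 111111111010000. Divide by 10111 (XOR where the leading bit is 1):
  pos 0: 11111 XOR 10111 = 01000
  pos 1: 10001 XOR 10111 = 00110
  pos 3: 11011 XOR 10111 = 01100
  pos 4: 11001 XOR 10111 = 01110
  pos 5: 11100 XOR 10111 = 01011
  pos 6: 10111 XOR 10111 = 00000
Remainder (last 4 bits) = 0000. This is the CRC / FCS.

0000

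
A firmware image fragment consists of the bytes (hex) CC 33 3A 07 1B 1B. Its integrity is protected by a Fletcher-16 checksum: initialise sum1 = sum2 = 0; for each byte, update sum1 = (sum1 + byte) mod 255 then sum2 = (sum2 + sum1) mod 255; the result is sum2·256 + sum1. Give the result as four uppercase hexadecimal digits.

1C77

Running sums (mod 255):
  after byte 0 (CC): sum1=204, sum2=204
  after byte 1 (33): sum1=0, sum2=204
  after byte 2 (3A): sum1=58, sum2=7
  after byte 3 (07): sum1=65, sum2=72
  after byte 4 (1B): sum1=92, sum2=164
  after byte 5 (1B): sum1=119, sum2=28
Checksum = sum2·256 + sum1 = 28·256 + 119 = 7287 = 0x1C77.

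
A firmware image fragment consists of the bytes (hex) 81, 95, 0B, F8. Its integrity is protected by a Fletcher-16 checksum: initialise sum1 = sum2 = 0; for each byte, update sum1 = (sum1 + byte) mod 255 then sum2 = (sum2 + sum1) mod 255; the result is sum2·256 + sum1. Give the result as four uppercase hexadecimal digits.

Running sums (mod 255):
  after byte 0 (81): sum1=129, sum2=129
  after byte 1 (95): sum1=23, sum2=152
  after byte 2 (0B): sum1=34, sum2=186
  after byte 3 (F8): sum1=27, sum2=213
Checksum = sum2·256 + sum1 = 213·256 + 27 = 54555 = 0xD51B.

D51B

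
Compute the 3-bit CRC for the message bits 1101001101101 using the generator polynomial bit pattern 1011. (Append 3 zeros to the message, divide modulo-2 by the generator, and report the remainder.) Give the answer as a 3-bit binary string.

011

Append 3 zeros: 1101001101101000. Divide by 1011 (XOR where the leading bit is 1):
  pos 0: 1101 XOR 1011 = 0110
  pos 1: 1100 XOR 1011 = 0111
  pos 2: 1110 XOR 1011 = 0101
  pos 3: 1011 XOR 1011 = 0000
  pos 7: 1011 XOR 1011 = 0000
  pos 12: 1000 XOR 1011 = 0011
Remainder (last 3 bits) = 011. This is the CRC / FCS.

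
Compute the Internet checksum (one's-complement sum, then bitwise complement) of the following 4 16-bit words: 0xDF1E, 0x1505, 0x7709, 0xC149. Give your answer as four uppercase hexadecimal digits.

D388

One's-complement addition (fold any carry out of bit 15 back into bit 0):
  0xDF1E + 0x1505 = 0x0F423
  0xF423 + 0x7709 = 0x16B2C → wrap carry → 0x6B2D
  0x6B2D + 0xC149 = 0x12C76 → wrap carry → 0x2C77
One's-complement sum = 0x2C77.
Checksum = ~0x2C77 & 0xFFFF = 0xD388.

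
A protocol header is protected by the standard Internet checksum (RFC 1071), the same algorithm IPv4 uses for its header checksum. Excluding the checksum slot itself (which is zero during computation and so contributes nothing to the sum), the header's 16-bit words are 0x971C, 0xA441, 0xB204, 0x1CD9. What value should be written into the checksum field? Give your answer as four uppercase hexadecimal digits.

F5C3

One's-complement addition (fold any carry out of bit 15 back into bit 0):
  0x971C + 0xA441 = 0x13B5D → wrap carry → 0x3B5E
  0x3B5E + 0xB204 = 0x0ED62
  0xED62 + 0x1CD9 = 0x10A3B → wrap carry → 0x0A3C
One's-complement sum = 0x0A3C.
Checksum = ~0x0A3C & 0xFFFF = 0xF5C3.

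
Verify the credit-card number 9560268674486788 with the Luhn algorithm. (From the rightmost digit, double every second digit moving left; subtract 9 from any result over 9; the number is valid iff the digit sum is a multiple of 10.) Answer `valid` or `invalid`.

From the right, keep odd positions and double even positions (subtract 9 from any doubled value over 9):
  doubled (positions 2,4,...): 7 3 8 5 7 4 3 9 → sum 46
  kept (positions 1,3,...): 8 7 8 4 6 6 0 5 → sum 44
Total = 90.
90 mod 10 = 0, so the number is valid.

valid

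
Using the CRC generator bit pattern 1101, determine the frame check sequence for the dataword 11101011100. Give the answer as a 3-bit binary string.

Append 3 zeros: 11101011100000. Divide by 1101 (XOR where the leading bit is 1):
  pos 0: 1110 XOR 1101 = 0011
  pos 2: 1110 XOR 1101 = 0011
  pos 4: 1111 XOR 1101 = 0010
  pos 6: 1010 XOR 1101 = 0111
  pos 7: 1110 XOR 1101 = 0011
  pos 9: 1100 XOR 1101 = 0001
Remainder (last 3 bits) = 010. This is the CRC / FCS.

010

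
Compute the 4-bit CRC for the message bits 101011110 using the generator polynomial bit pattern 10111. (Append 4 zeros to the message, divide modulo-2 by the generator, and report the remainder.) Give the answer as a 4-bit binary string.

Append 4 zeros: 1010111100000. Divide by 10111 (XOR where the leading bit is 1):
  pos 0: 10101 XOR 10111 = 00010
  pos 3: 10111 XOR 10111 = 00000
Remainder (last 4 bits) = 0000. This is the CRC / FCS.

0000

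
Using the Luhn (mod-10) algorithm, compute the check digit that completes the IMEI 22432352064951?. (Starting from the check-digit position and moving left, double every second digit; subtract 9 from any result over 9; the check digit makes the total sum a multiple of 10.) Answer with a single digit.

4

Partial digits right→left: 1 5 9 4 6 0 2 5 3 2 3 4 2 2
Double every second digit counting from the check-digit position (so the 1st, 3rd, 5th, ... of the partial from the right).
  doubled (with −9 where >9): 2 9 3 4 6 6 4 → sum 34
  kept as-is: 5 4 0 5 2 4 2 → sum 22
Total = 34 + 22 = 56.
Check digit = (10 − (56 mod 10)) mod 10 = 4.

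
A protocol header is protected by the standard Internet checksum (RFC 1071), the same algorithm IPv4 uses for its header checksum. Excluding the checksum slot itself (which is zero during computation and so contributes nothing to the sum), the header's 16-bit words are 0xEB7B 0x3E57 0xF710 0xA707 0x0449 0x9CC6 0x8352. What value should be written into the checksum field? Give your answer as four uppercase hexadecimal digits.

One's-complement addition (fold any carry out of bit 15 back into bit 0):
  0xEB7B + 0x3E57 = 0x129D2 → wrap carry → 0x29D3
  0x29D3 + 0xF710 = 0x120E3 → wrap carry → 0x20E4
  0x20E4 + 0xA707 = 0x0C7EB
  0xC7EB + 0x0449 = 0x0CC34
  0xCC34 + 0x9CC6 = 0x168FA → wrap carry → 0x68FB
  0x68FB + 0x8352 = 0x0EC4D
One's-complement sum = 0xEC4D.
Checksum = ~0xEC4D & 0xFFFF = 0x13B2.

13B2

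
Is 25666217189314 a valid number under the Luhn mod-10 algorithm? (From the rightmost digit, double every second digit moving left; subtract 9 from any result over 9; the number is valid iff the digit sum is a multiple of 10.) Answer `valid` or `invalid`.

From the right, keep odd positions and double even positions (subtract 9 from any doubled value over 9):
  doubled (positions 2,4,...): 2 9 2 2 3 3 4 → sum 25
  kept (positions 1,3,...): 4 3 8 7 2 6 5 → sum 35
Total = 60.
60 mod 10 = 0, so the number is valid.

valid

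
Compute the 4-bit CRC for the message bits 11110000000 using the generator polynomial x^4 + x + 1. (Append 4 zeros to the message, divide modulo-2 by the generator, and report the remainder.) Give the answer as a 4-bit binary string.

Append 4 zeros: 111100000000000. Divide by 10011 (XOR where the leading bit is 1):
  pos 0: 11110 XOR 10011 = 01101
  pos 1: 11010 XOR 10011 = 01001
  pos 2: 10010 XOR 10011 = 00001
  pos 6: 10000 XOR 10011 = 00011
  pos 9: 11000 XOR 10011 = 01011
  pos 10: 10110 XOR 10011 = 00101
Remainder (last 4 bits) = 0101. This is the CRC / FCS.

0101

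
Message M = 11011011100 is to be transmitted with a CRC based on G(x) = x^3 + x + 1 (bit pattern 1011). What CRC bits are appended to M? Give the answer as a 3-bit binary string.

110

Append 3 zeros: 11011011100000. Divide by 1011 (XOR where the leading bit is 1):
  pos 0: 1101 XOR 1011 = 0110
  pos 1: 1101 XOR 1011 = 0110
  pos 2: 1100 XOR 1011 = 0111
  pos 3: 1111 XOR 1011 = 0100
  pos 4: 1001 XOR 1011 = 0010
  pos 6: 1010 XOR 1011 = 0001
  pos 9: 1000 XOR 1011 = 0011
Remainder (last 3 bits) = 110. This is the CRC / FCS.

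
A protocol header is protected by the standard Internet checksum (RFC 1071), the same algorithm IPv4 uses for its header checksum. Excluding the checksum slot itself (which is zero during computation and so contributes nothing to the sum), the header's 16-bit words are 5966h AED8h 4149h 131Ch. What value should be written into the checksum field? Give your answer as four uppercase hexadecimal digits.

One's-complement addition (fold any carry out of bit 15 back into bit 0):
  0x5966 + 0xAED8 = 0x1083E → wrap carry → 0x083F
  0x083F + 0x4149 = 0x04988
  0x4988 + 0x131C = 0x05CA4
One's-complement sum = 0x5CA4.
Checksum = ~0x5CA4 & 0xFFFF = 0xA35B.

A35B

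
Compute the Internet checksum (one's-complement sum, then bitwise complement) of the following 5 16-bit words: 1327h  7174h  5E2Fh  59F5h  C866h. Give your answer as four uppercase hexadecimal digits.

One's-complement addition (fold any carry out of bit 15 back into bit 0):
  0x1327 + 0x7174 = 0x0849B
  0x849B + 0x5E2F = 0x0E2CA
  0xE2CA + 0x59F5 = 0x13CBF → wrap carry → 0x3CC0
  0x3CC0 + 0xC866 = 0x10526 → wrap carry → 0x0527
One's-complement sum = 0x0527.
Checksum = ~0x0527 & 0xFFFF = 0xFAD8.

FAD8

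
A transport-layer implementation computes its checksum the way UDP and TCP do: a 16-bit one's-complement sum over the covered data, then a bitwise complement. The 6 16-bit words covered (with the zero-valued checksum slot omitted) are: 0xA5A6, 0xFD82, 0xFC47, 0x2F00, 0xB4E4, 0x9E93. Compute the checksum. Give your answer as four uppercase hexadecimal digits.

DE15

One's-complement addition (fold any carry out of bit 15 back into bit 0):
  0xA5A6 + 0xFD82 = 0x1A328 → wrap carry → 0xA329
  0xA329 + 0xFC47 = 0x19F70 → wrap carry → 0x9F71
  0x9F71 + 0x2F00 = 0x0CE71
  0xCE71 + 0xB4E4 = 0x18355 → wrap carry → 0x8356
  0x8356 + 0x9E93 = 0x121E9 → wrap carry → 0x21EA
One's-complement sum = 0x21EA.
Checksum = ~0x21EA & 0xFFFF = 0xDE15.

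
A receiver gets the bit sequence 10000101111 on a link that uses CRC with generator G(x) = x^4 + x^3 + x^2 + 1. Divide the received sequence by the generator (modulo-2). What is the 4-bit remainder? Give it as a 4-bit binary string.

Modulo-2 division of 10000101111 by 11101:
  pos 0: 10000 XOR 11101 = 01101
  pos 1: 11011 XOR 11101 = 00110
  pos 3: 11001 XOR 11101 = 00100
  pos 5: 10011 XOR 11101 = 01110
  pos 6: 11101 XOR 11101 = 00000
Remainder = 0000 (zero — the frame passes the CRC check).

0000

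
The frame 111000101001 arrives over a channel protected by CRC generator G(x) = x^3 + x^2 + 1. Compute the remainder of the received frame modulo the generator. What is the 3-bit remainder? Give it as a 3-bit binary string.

Modulo-2 division of 111000101001 by 1101:
  pos 0: 1110 XOR 1101 = 0011
  pos 2: 1100 XOR 1101 = 0001
  pos 5: 1101 XOR 1101 = 0000
Remainder = 001 (nonzero — an error is detected).

001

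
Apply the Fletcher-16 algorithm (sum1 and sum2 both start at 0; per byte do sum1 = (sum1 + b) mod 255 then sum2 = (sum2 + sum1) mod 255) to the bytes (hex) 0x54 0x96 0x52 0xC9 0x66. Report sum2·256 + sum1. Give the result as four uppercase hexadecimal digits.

F06D

Running sums (mod 255):
  after byte 0 (0x54): sum1=84, sum2=84
  after byte 1 (0x96): sum1=234, sum2=63
  after byte 2 (0x52): sum1=61, sum2=124
  after byte 3 (0xC9): sum1=7, sum2=131
  after byte 4 (0x66): sum1=109, sum2=240
Checksum = sum2·256 + sum1 = 240·256 + 109 = 61549 = 0xF06D.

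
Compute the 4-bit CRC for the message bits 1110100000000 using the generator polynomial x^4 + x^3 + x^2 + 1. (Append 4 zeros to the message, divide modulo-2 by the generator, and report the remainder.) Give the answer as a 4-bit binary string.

Append 4 zeros: 11101000000000000. Divide by 11101 (XOR where the leading bit is 1):
  pos 0: 11101 XOR 11101 = 00000
Remainder (last 4 bits) = 0000. This is the CRC / FCS.

0000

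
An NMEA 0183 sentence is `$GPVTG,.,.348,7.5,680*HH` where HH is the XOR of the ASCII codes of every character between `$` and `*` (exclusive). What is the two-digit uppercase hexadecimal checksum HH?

XOR the ASCII codes of the payload characters:
  'G' = 0x47 → acc = 0x47
  'P' = 0x50 → acc = 0x17
  'V' = 0x56 → acc = 0x41
  'T' = 0x54 → acc = 0x15
  'G' = 0x47 → acc = 0x52
  ',' = 0x2C → acc = 0x7E
  '.' = 0x2E → acc = 0x50
  ',' = 0x2C → acc = 0x7C
  '.' = 0x2E → acc = 0x52
  '3' = 0x33 → acc = 0x61
  '4' = 0x34 → acc = 0x55
  '8' = 0x38 → acc = 0x6D
  ',' = 0x2C → acc = 0x41
  '7' = 0x37 → acc = 0x76
  '.' = 0x2E → acc = 0x58
  '5' = 0x35 → acc = 0x6D
  ',' = 0x2C → acc = 0x41
  '6' = 0x36 → acc = 0x77
  '8' = 0x38 → acc = 0x4F
  '0' = 0x30 → acc = 0x7F
Checksum = 0x7F.

7F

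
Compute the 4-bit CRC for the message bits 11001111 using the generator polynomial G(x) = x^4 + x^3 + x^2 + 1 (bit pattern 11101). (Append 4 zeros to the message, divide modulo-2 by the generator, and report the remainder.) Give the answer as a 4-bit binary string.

0000

Append 4 zeros: 110011110000. Divide by 11101 (XOR where the leading bit is 1):
  pos 0: 11001 XOR 11101 = 00100
  pos 2: 10011 XOR 11101 = 01110
  pos 3: 11101 XOR 11101 = 00000
Remainder (last 4 bits) = 0000. This is the CRC / FCS.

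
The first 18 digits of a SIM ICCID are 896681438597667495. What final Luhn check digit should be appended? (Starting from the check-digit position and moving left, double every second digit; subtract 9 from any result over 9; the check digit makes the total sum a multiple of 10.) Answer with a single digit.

Partial digits right→left: 5 9 4 7 6 6 7 9 5 8 3 4 1 8 6 6 9 8
Double every second digit counting from the check-digit position (so the 1st, 3rd, 5th, ... of the partial from the right).
  doubled (with −9 where >9): 1 8 3 5 1 6 2 3 9 → sum 38
  kept as-is: 9 7 6 9 8 4 8 6 8 → sum 65
Total = 38 + 65 = 103.
Check digit = (10 − (103 mod 10)) mod 10 = 7.

7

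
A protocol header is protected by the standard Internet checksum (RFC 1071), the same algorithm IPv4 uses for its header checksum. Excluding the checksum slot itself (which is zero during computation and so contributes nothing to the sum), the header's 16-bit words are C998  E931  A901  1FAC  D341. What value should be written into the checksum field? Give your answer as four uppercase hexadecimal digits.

B145

One's-complement addition (fold any carry out of bit 15 back into bit 0):
  0xC998 + 0xE931 = 0x1B2C9 → wrap carry → 0xB2CA
  0xB2CA + 0xA901 = 0x15BCB → wrap carry → 0x5BCC
  0x5BCC + 0x1FAC = 0x07B78
  0x7B78 + 0xD341 = 0x14EB9 → wrap carry → 0x4EBA
One's-complement sum = 0x4EBA.
Checksum = ~0x4EBA & 0xFFFF = 0xB145.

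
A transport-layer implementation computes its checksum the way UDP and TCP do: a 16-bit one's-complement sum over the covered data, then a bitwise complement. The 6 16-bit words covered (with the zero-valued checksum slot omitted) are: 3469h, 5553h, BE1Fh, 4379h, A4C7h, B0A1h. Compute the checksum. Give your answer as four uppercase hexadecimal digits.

One's-complement addition (fold any carry out of bit 15 back into bit 0):
  0x3469 + 0x5553 = 0x089BC
  0x89BC + 0xBE1F = 0x147DB → wrap carry → 0x47DC
  0x47DC + 0x4379 = 0x08B55
  0x8B55 + 0xA4C7 = 0x1301C → wrap carry → 0x301D
  0x301D + 0xB0A1 = 0x0E0BE
One's-complement sum = 0xE0BE.
Checksum = ~0xE0BE & 0xFFFF = 0x1F41.

1F41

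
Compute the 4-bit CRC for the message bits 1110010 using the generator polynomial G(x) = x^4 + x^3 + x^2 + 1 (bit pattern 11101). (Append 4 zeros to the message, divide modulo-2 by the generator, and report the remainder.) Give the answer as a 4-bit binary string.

1001

Append 4 zeros: 11100100000. Divide by 11101 (XOR where the leading bit is 1):
  pos 0: 11100 XOR 11101 = 00001
  pos 4: 11000 XOR 11101 = 00101
  pos 6: 10100 XOR 11101 = 01001
Remainder (last 4 bits) = 1001. This is the CRC / FCS.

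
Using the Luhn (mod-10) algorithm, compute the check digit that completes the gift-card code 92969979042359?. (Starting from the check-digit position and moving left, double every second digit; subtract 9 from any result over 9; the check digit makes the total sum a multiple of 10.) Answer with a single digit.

1

Partial digits right→left: 9 5 3 2 4 0 9 7 9 9 6 9 2 9
Double every second digit counting from the check-digit position (so the 1st, 3rd, 5th, ... of the partial from the right).
  doubled (with −9 where >9): 9 6 8 9 9 3 4 → sum 48
  kept as-is: 5 2 0 7 9 9 9 → sum 41
Total = 48 + 41 = 89.
Check digit = (10 − (89 mod 10)) mod 10 = 1.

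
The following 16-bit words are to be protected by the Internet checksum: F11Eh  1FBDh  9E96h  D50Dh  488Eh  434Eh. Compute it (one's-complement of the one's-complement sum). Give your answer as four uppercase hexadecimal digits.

EFA2

One's-complement addition (fold any carry out of bit 15 back into bit 0):
  0xF11E + 0x1FBD = 0x110DB → wrap carry → 0x10DC
  0x10DC + 0x9E96 = 0x0AF72
  0xAF72 + 0xD50D = 0x1847F → wrap carry → 0x8480
  0x8480 + 0x488E = 0x0CD0E
  0xCD0E + 0x434E = 0x1105C → wrap carry → 0x105D
One's-complement sum = 0x105D.
Checksum = ~0x105D & 0xFFFF = 0xEFA2.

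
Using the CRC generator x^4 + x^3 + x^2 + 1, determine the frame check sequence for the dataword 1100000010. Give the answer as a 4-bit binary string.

Append 4 zeros: 11000000100000. Divide by 11101 (XOR where the leading bit is 1):
  pos 0: 11000 XOR 11101 = 00101
  pos 2: 10100 XOR 11101 = 01001
  pos 3: 10010 XOR 11101 = 01111
  pos 4: 11111 XOR 11101 = 00010
  pos 7: 10000 XOR 11101 = 01101
  pos 8: 11010 XOR 11101 = 00111
Remainder (last 4 bits) = 1110. This is the CRC / FCS.

1110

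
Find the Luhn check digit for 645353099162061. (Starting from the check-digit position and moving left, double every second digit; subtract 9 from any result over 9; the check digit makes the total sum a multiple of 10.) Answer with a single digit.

3

Partial digits right→left: 1 6 0 2 6 1 9 9 0 3 5 3 5 4 6
Double every second digit counting from the check-digit position (so the 1st, 3rd, 5th, ... of the partial from the right).
  doubled (with −9 where >9): 2 0 3 9 0 1 1 3 → sum 19
  kept as-is: 6 2 1 9 3 3 4 → sum 28
Total = 19 + 28 = 47.
Check digit = (10 − (47 mod 10)) mod 10 = 3.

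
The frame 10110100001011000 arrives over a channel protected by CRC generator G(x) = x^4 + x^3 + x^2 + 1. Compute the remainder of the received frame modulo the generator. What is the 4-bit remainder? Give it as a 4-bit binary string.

1101

Modulo-2 division of 10110100001011000 by 11101:
  pos 0: 10110 XOR 11101 = 01011
  pos 1: 10111 XOR 11101 = 01010
  pos 2: 10100 XOR 11101 = 01001
  pos 3: 10010 XOR 11101 = 01111
  pos 4: 11110 XOR 11101 = 00011
  pos 7: 11010 XOR 11101 = 00111
  pos 9: 11111 XOR 11101 = 00010
  pos 12: 10000 XOR 11101 = 01101
Remainder = 1101 (nonzero — an error is detected).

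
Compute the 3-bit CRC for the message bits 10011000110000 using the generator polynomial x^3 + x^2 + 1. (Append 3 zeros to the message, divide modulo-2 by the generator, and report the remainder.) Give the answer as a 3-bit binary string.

010

Append 3 zeros: 10011000110000000. Divide by 1101 (XOR where the leading bit is 1):
  pos 0: 1001 XOR 1101 = 0100
  pos 1: 1001 XOR 1101 = 0100
  pos 2: 1000 XOR 1101 = 0101
  pos 3: 1010 XOR 1101 = 0111
  pos 4: 1110 XOR 1101 = 0011
  pos 6: 1111 XOR 1101 = 0010
  pos 8: 1000 XOR 1101 = 0101
  pos 9: 1010 XOR 1101 = 0111
  pos 10: 1110 XOR 1101 = 0011
  pos 12: 1100 XOR 1101 = 0001
Remainder (last 3 bits) = 010. This is the CRC / FCS.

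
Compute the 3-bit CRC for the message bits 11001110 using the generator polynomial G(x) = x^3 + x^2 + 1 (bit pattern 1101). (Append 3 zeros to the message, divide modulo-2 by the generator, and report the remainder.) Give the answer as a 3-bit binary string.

011

Append 3 zeros: 11001110000. Divide by 1101 (XOR where the leading bit is 1):
  pos 0: 1100 XOR 1101 = 0001
  pos 3: 1111 XOR 1101 = 0010
  pos 5: 1000 XOR 1101 = 0101
  pos 6: 1010 XOR 1101 = 0111
  pos 7: 1110 XOR 1101 = 0011
Remainder (last 3 bits) = 011. This is the CRC / FCS.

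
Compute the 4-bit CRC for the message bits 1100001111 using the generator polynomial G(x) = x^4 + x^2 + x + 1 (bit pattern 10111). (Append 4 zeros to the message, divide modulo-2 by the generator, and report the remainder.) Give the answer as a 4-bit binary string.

Append 4 zeros: 11000011110000. Divide by 10111 (XOR where the leading bit is 1):
  pos 0: 11000 XOR 10111 = 01111
  pos 1: 11110 XOR 10111 = 01001
  pos 2: 10011 XOR 10111 = 00100
  pos 4: 10011 XOR 10111 = 00100
  pos 6: 10010 XOR 10111 = 00101
  pos 8: 10100 XOR 10111 = 00011
Remainder (last 4 bits) = 0110. This is the CRC / FCS.

0110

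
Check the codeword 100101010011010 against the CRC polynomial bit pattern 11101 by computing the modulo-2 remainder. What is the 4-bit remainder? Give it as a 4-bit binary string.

1110

Modulo-2 division of 100101010011010 by 11101:
  pos 0: 10010 XOR 11101 = 01111
  pos 1: 11111 XOR 11101 = 00010
  pos 4: 10010 XOR 11101 = 01111
  pos 5: 11110 XOR 11101 = 00011
  pos 8: 11110 XOR 11101 = 00011
Remainder = 1110 (nonzero — an error is detected).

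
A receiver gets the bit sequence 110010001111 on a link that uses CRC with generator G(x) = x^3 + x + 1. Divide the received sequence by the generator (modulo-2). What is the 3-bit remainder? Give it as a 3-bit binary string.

000

Modulo-2 division of 110010001111 by 1011:
  pos 0: 1100 XOR 1011 = 0111
  pos 1: 1111 XOR 1011 = 0100
  pos 2: 1000 XOR 1011 = 0011
  pos 4: 1100 XOR 1011 = 0111
  pos 5: 1111 XOR 1011 = 0100
  pos 6: 1001 XOR 1011 = 0010
  pos 8: 1011 XOR 1011 = 0000
Remainder = 000 (zero — the frame passes the CRC check).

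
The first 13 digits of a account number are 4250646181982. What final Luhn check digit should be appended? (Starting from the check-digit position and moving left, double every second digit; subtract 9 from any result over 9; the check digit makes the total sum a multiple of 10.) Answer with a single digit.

Partial digits right→left: 2 8 9 1 8 1 6 4 6 0 5 2 4
Double every second digit counting from the check-digit position (so the 1st, 3rd, 5th, ... of the partial from the right).
  doubled (with −9 where >9): 4 9 7 3 3 1 8 → sum 35
  kept as-is: 8 1 1 4 0 2 → sum 16
Total = 35 + 16 = 51.
Check digit = (10 − (51 mod 10)) mod 10 = 9.

9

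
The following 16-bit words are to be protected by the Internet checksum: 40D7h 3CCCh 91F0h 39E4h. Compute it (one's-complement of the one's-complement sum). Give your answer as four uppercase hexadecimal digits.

One's-complement addition (fold any carry out of bit 15 back into bit 0):
  0x40D7 + 0x3CCC = 0x07DA3
  0x7DA3 + 0x91F0 = 0x10F93 → wrap carry → 0x0F94
  0x0F94 + 0x39E4 = 0x04978
One's-complement sum = 0x4978.
Checksum = ~0x4978 & 0xFFFF = 0xB687.

B687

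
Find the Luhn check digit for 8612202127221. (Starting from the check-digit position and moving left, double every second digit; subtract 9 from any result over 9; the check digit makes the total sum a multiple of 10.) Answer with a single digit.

Partial digits right→left: 1 2 2 7 2 1 2 0 2 2 1 6 8
Double every second digit counting from the check-digit position (so the 1st, 3rd, 5th, ... of the partial from the right).
  doubled (with −9 where >9): 2 4 4 4 4 2 7 → sum 27
  kept as-is: 2 7 1 0 2 6 → sum 18
Total = 27 + 18 = 45.
Check digit = (10 − (45 mod 10)) mod 10 = 5.

5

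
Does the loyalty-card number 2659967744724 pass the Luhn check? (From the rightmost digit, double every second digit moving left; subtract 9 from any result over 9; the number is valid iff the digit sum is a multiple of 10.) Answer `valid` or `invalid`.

valid

From the right, keep odd positions and double even positions (subtract 9 from any doubled value over 9):
  doubled (positions 2,4,...): 4 8 5 3 9 3 → sum 32
  kept (positions 1,3,...): 4 7 4 7 9 5 2 → sum 38
Total = 70.
70 mod 10 = 0, so the number is valid.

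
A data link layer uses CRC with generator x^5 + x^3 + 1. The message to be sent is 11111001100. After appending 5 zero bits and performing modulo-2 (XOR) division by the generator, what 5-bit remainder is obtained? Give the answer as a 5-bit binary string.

Append 5 zeros: 1111100110000000. Divide by 101001 (XOR where the leading bit is 1):
  pos 0: 111110 XOR 101001 = 010111
  pos 1: 101110 XOR 101001 = 000111
  pos 4: 111110 XOR 101001 = 010111
  pos 5: 101110 XOR 101001 = 000111
  pos 8: 111000 XOR 101001 = 010001
  pos 9: 100010 XOR 101001 = 001011
Remainder (last 5 bits) = 10110. This is the CRC / FCS.

10110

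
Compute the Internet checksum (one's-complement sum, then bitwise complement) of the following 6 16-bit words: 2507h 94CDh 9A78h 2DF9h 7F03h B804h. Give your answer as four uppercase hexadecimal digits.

One's-complement addition (fold any carry out of bit 15 back into bit 0):
  0x2507 + 0x94CD = 0x0B9D4
  0xB9D4 + 0x9A78 = 0x1544C → wrap carry → 0x544D
  0x544D + 0x2DF9 = 0x08246
  0x8246 + 0x7F03 = 0x10149 → wrap carry → 0x014A
  0x014A + 0xB804 = 0x0B94E
One's-complement sum = 0xB94E.
Checksum = ~0xB94E & 0xFFFF = 0x46B1.

46B1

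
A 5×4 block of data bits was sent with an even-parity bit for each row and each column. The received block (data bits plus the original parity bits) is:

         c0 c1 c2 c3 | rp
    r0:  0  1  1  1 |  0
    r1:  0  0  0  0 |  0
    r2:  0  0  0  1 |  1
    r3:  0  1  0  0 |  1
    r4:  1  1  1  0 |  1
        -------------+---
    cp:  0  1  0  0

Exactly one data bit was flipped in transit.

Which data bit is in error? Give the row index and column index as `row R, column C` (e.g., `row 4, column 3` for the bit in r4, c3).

Recompute each row's even parity and compare to rp:
  r0: data parity 1, sent rp 0 → mismatch
  r1: data parity 0, sent rp 0 → ok
  r2: data parity 1, sent rp 1 → ok
  r3: data parity 1, sent rp 1 → ok
  r4: data parity 1, sent rp 1 → ok
Recompute each column's even parity and compare to cp:
  c0: data parity 1, sent cp 0 → mismatch
  c1: data parity 1, sent cp 1 → ok
  c2: data parity 0, sent cp 0 → ok
  c3: data parity 0, sent cp 0 → ok
Exactly one row (r0) and one column (c0) fail → the flipped bit is at their intersection.

row 0, column 0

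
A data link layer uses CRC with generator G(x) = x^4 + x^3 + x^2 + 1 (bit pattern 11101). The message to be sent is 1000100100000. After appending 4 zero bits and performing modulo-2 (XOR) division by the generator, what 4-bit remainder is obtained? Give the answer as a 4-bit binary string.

Append 4 zeros: 10001001000000000. Divide by 11101 (XOR where the leading bit is 1):
  pos 0: 10001 XOR 11101 = 01100
  pos 1: 11000 XOR 11101 = 00101
  pos 3: 10101 XOR 11101 = 01000
  pos 4: 10000 XOR 11101 = 01101
  pos 5: 11010 XOR 11101 = 00111
  pos 7: 11100 XOR 11101 = 00001
  pos 11: 10000 XOR 11101 = 01101
  pos 12: 11010 XOR 11101 = 00111
Remainder (last 4 bits) = 0111. This is the CRC / FCS.

0111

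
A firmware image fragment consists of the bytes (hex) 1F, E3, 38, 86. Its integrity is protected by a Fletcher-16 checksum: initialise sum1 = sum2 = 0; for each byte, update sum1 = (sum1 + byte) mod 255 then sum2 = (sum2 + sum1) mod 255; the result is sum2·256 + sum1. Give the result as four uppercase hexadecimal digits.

1FC1

Running sums (mod 255):
  after byte 0 (1F): sum1=31, sum2=31
  after byte 1 (E3): sum1=3, sum2=34
  after byte 2 (38): sum1=59, sum2=93
  after byte 3 (86): sum1=193, sum2=31
Checksum = sum2·256 + sum1 = 31·256 + 193 = 8129 = 0x1FC1.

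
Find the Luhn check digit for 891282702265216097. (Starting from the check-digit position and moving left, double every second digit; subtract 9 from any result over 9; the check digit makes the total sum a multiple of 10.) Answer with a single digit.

2

Partial digits right→left: 7 9 0 6 1 2 5 6 2 2 0 7 2 8 2 1 9 8
Double every second digit counting from the check-digit position (so the 1st, 3rd, 5th, ... of the partial from the right).
  doubled (with −9 where >9): 5 0 2 1 4 0 4 4 9 → sum 29
  kept as-is: 9 6 2 6 2 7 8 1 8 → sum 49
Total = 29 + 49 = 78.
Check digit = (10 − (78 mod 10)) mod 10 = 2.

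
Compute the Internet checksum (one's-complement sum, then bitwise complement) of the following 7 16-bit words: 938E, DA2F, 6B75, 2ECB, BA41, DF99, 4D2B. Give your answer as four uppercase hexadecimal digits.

10FA

One's-complement addition (fold any carry out of bit 15 back into bit 0):
  0x938E + 0xDA2F = 0x16DBD → wrap carry → 0x6DBE
  0x6DBE + 0x6B75 = 0x0D933
  0xD933 + 0x2ECB = 0x107FE → wrap carry → 0x07FF
  0x07FF + 0xBA41 = 0x0C240
  0xC240 + 0xDF99 = 0x1A1D9 → wrap carry → 0xA1DA
  0xA1DA + 0x4D2B = 0x0EF05
One's-complement sum = 0xEF05.
Checksum = ~0xEF05 & 0xFFFF = 0x10FA.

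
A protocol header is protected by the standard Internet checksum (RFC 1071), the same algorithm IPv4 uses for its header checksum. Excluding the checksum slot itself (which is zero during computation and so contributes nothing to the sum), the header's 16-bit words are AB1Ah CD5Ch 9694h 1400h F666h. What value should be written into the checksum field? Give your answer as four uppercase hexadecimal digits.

E68C

One's-complement addition (fold any carry out of bit 15 back into bit 0):
  0xAB1A + 0xCD5C = 0x17876 → wrap carry → 0x7877
  0x7877 + 0x9694 = 0x10F0B → wrap carry → 0x0F0C
  0x0F0C + 0x1400 = 0x0230C
  0x230C + 0xF666 = 0x11972 → wrap carry → 0x1973
One's-complement sum = 0x1973.
Checksum = ~0x1973 & 0xFFFF = 0xE68C.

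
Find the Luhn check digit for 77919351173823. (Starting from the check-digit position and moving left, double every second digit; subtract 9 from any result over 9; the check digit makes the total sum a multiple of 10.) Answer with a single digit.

1

Partial digits right→left: 3 2 8 3 7 1 1 5 3 9 1 9 7 7
Double every second digit counting from the check-digit position (so the 1st, 3rd, 5th, ... of the partial from the right).
  doubled (with −9 where >9): 6 7 5 2 6 2 5 → sum 33
  kept as-is: 2 3 1 5 9 9 7 → sum 36
Total = 33 + 36 = 69.
Check digit = (10 − (69 mod 10)) mod 10 = 1.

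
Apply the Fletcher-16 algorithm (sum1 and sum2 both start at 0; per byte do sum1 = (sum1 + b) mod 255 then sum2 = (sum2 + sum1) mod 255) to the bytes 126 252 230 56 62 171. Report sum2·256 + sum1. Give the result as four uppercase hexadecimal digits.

Running sums (mod 255):
  after byte 0 (126): sum1=126, sum2=126
  after byte 1 (252): sum1=123, sum2=249
  after byte 2 (230): sum1=98, sum2=92
  after byte 3 (56): sum1=154, sum2=246
  after byte 4 (62): sum1=216, sum2=207
  after byte 5 (171): sum1=132, sum2=84
Checksum = sum2·256 + sum1 = 84·256 + 132 = 21636 = 0x5484.

5484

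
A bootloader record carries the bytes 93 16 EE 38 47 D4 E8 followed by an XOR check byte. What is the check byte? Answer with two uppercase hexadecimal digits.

XOR the bytes together:
  start with 0x93
  0x93 ⊕ 0x16 = 0x85
  0x85 ⊕ 0xEE = 0x6B
  0x6B ⊕ 0x38 = 0x53
  0x53 ⊕ 0x47 = 0x14
  0x14 ⊕ 0xD4 = 0xC0
  0xC0 ⊕ 0xE8 = 0x28

28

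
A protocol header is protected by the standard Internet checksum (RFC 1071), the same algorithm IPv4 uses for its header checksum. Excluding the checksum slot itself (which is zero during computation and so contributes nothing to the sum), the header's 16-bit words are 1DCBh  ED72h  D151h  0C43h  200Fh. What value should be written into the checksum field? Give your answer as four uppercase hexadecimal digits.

F71D

One's-complement addition (fold any carry out of bit 15 back into bit 0):
  0x1DCB + 0xED72 = 0x10B3D → wrap carry → 0x0B3E
  0x0B3E + 0xD151 = 0x0DC8F
  0xDC8F + 0x0C43 = 0x0E8D2
  0xE8D2 + 0x200F = 0x108E1 → wrap carry → 0x08E2
One's-complement sum = 0x08E2.
Checksum = ~0x08E2 & 0xFFFF = 0xF71D.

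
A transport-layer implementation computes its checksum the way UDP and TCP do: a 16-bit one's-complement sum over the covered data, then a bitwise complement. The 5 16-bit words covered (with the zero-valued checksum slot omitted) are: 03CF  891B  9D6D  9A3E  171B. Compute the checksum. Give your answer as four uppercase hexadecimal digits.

One's-complement addition (fold any carry out of bit 15 back into bit 0):
  0x03CF + 0x891B = 0x08CEA
  0x8CEA + 0x9D6D = 0x12A57 → wrap carry → 0x2A58
  0x2A58 + 0x9A3E = 0x0C496
  0xC496 + 0x171B = 0x0DBB1
One's-complement sum = 0xDBB1.
Checksum = ~0xDBB1 & 0xFFFF = 0x244E.

244E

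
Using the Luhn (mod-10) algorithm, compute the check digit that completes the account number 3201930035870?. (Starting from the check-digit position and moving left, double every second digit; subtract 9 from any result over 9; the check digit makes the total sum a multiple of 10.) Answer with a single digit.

Partial digits right→left: 0 7 8 5 3 0 0 3 9 1 0 2 3
Double every second digit counting from the check-digit position (so the 1st, 3rd, 5th, ... of the partial from the right).
  doubled (with −9 where >9): 0 7 6 0 9 0 6 → sum 28
  kept as-is: 7 5 0 3 1 2 → sum 18
Total = 28 + 18 = 46.
Check digit = (10 − (46 mod 10)) mod 10 = 4.

4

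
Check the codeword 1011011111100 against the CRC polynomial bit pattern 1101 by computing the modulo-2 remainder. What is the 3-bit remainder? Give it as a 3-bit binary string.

Modulo-2 division of 1011011111100 by 1101:
  pos 0: 1011 XOR 1101 = 0110
  pos 1: 1100 XOR 1101 = 0001
  pos 4: 1111 XOR 1101 = 0010
  pos 6: 1011 XOR 1101 = 0110
  pos 7: 1101 XOR 1101 = 0000
Remainder = 000 (zero — the frame passes the CRC check).

000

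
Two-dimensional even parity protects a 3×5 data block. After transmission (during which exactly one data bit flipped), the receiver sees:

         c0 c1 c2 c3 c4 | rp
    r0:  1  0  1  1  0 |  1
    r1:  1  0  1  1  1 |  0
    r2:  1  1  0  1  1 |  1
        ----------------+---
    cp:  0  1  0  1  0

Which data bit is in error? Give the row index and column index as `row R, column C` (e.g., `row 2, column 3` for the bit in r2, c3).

row 2, column 0

Recompute each row's even parity and compare to rp:
  r0: data parity 1, sent rp 1 → ok
  r1: data parity 0, sent rp 0 → ok
  r2: data parity 0, sent rp 1 → mismatch
Recompute each column's even parity and compare to cp:
  c0: data parity 1, sent cp 0 → mismatch
  c1: data parity 1, sent cp 1 → ok
  c2: data parity 0, sent cp 0 → ok
  c3: data parity 1, sent cp 1 → ok
  c4: data parity 0, sent cp 0 → ok
Exactly one row (r2) and one column (c0) fail → the flipped bit is at their intersection.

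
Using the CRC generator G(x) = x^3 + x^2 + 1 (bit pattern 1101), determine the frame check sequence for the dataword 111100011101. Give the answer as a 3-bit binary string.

Append 3 zeros: 111100011101000. Divide by 1101 (XOR where the leading bit is 1):
  pos 0: 1111 XOR 1101 = 0010
  pos 2: 1000 XOR 1101 = 0101
  pos 3: 1010 XOR 1101 = 0111
  pos 4: 1111 XOR 1101 = 0010
  pos 6: 1011 XOR 1101 = 0110
  pos 7: 1100 XOR 1101 = 0001
  pos 10: 1100 XOR 1101 = 0001
Remainder (last 3 bits) = 010. This is the CRC / FCS.

010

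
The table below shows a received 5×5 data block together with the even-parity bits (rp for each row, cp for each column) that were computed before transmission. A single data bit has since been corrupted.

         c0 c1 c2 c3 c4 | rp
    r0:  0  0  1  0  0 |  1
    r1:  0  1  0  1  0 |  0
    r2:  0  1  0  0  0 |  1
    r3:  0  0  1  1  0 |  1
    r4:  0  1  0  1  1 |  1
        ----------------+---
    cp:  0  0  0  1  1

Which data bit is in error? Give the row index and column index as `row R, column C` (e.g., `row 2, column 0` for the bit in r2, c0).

Recompute each row's even parity and compare to rp:
  r0: data parity 1, sent rp 1 → ok
  r1: data parity 0, sent rp 0 → ok
  r2: data parity 1, sent rp 1 → ok
  r3: data parity 0, sent rp 1 → mismatch
  r4: data parity 1, sent rp 1 → ok
Recompute each column's even parity and compare to cp:
  c0: data parity 0, sent cp 0 → ok
  c1: data parity 1, sent cp 0 → mismatch
  c2: data parity 0, sent cp 0 → ok
  c3: data parity 1, sent cp 1 → ok
  c4: data parity 1, sent cp 1 → ok
Exactly one row (r3) and one column (c1) fail → the flipped bit is at their intersection.

row 3, column 1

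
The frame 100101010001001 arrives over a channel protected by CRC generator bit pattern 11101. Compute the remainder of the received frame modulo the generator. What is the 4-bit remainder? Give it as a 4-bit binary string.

0000

Modulo-2 division of 100101010001001 by 11101:
  pos 0: 10010 XOR 11101 = 01111
  pos 1: 11111 XOR 11101 = 00010
  pos 4: 10010 XOR 11101 = 01111
  pos 5: 11110 XOR 11101 = 00011
  pos 8: 11010 XOR 11101 = 00111
  pos 10: 11101 XOR 11101 = 00000
Remainder = 0000 (zero — the frame passes the CRC check).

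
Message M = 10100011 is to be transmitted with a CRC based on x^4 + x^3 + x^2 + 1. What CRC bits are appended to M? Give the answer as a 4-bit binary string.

0011

Append 4 zeros: 101000110000. Divide by 11101 (XOR where the leading bit is 1):
  pos 0: 10100 XOR 11101 = 01001
  pos 1: 10010 XOR 11101 = 01111
  pos 2: 11111 XOR 11101 = 00010
  pos 5: 10100 XOR 11101 = 01001
  pos 6: 10010 XOR 11101 = 01111
  pos 7: 11110 XOR 11101 = 00011
Remainder (last 4 bits) = 0011. This is the CRC / FCS.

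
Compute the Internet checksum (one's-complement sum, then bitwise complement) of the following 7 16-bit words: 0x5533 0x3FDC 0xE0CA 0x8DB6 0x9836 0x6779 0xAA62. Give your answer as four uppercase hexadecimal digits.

525C

One's-complement addition (fold any carry out of bit 15 back into bit 0):
  0x5533 + 0x3FDC = 0x0950F
  0x950F + 0xE0CA = 0x175D9 → wrap carry → 0x75DA
  0x75DA + 0x8DB6 = 0x10390 → wrap carry → 0x0391
  0x0391 + 0x9836 = 0x09BC7
  0x9BC7 + 0x6779 = 0x10340 → wrap carry → 0x0341
  0x0341 + 0xAA62 = 0x0ADA3
One's-complement sum = 0xADA3.
Checksum = ~0xADA3 & 0xFFFF = 0x525C.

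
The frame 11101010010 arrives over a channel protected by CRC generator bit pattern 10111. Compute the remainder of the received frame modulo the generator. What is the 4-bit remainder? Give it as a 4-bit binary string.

0000

Modulo-2 division of 11101010010 by 10111:
  pos 0: 11101 XOR 10111 = 01010
  pos 1: 10100 XOR 10111 = 00011
  pos 4: 11100 XOR 10111 = 01011
  pos 5: 10111 XOR 10111 = 00000
Remainder = 0000 (zero — the frame passes the CRC check).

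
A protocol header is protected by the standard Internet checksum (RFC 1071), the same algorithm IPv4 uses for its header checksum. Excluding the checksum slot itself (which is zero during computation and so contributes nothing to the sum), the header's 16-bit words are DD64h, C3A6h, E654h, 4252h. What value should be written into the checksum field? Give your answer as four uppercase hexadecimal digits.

364D

One's-complement addition (fold any carry out of bit 15 back into bit 0):
  0xDD64 + 0xC3A6 = 0x1A10A → wrap carry → 0xA10B
  0xA10B + 0xE654 = 0x1875F → wrap carry → 0x8760
  0x8760 + 0x4252 = 0x0C9B2
One's-complement sum = 0xC9B2.
Checksum = ~0xC9B2 & 0xFFFF = 0x364D.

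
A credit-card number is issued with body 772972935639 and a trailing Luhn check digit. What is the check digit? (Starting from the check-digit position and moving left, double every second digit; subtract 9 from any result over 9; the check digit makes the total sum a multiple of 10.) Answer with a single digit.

Partial digits right→left: 9 3 6 5 3 9 2 7 9 2 7 7
Double every second digit counting from the check-digit position (so the 1st, 3rd, 5th, ... of the partial from the right).
  doubled (with −9 where >9): 9 3 6 4 9 5 → sum 36
  kept as-is: 3 5 9 7 2 7 → sum 33
Total = 36 + 33 = 69.
Check digit = (10 − (69 mod 10)) mod 10 = 1.

1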